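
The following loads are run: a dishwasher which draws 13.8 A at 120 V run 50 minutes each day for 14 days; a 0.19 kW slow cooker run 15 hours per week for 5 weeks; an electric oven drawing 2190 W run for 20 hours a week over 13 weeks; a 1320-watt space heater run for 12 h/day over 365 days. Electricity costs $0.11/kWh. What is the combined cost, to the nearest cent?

$702.30

dishwasher: Power = 13.8 A × 120 V = 1656 W = 1.656 kW
dishwasher: Runtime = 50 min × 14 = 700 min = 11.666666… h
dishwasher: 1.656 kW × 11.666666… h = 19.32 kWh
slow cooker: Runtime = 15 h/week × 5 weeks = 75 h
slow cooker: 0.19 kW × 75 h = 14.25 kWh
electric oven: Runtime = 20 h/week × 13 weeks = 260 h
electric oven: 2.19 kW × 260 h = 569.4 kWh
space heater: Runtime = 12 h/day × 365 days = 4380 h
space heater: 1.32 kW × 4380 h = 5781.6 kWh
Total energy = 6384.57 kWh
Cost = 6384.57 × $0.11 = $702.30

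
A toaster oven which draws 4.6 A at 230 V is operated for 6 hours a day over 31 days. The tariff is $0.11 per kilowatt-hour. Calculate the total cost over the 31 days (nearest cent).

$21.65

Power = 4.6 A × 230 V = 1058 W = 1.058 kW
Runtime = 6 h/day × 31 days = 186 h
Energy = 1.058 kW × 186 h = 196.788 kWh
Cost = 196.788 kWh × $0.11/kWh = $21.65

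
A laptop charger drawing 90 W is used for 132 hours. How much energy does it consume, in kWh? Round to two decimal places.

Energy = 0.09 kW × 132 h = 11.88 kWh

11.88 kWh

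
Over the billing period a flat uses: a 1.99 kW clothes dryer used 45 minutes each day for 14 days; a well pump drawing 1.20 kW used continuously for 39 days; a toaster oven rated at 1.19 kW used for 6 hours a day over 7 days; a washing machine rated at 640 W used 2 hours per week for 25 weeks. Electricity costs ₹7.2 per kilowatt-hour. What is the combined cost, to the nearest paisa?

clothes dryer: Runtime = 45 min × 14 = 630 min = 10.5 h
clothes dryer: 1.99 kW × 10.5 h = 20.895 kWh
well pump: Runtime = 24 h × 39 = 936 h
well pump: 1.2 kW × 936 h = 1123.2 kWh
toaster oven: Runtime = 6 h/day × 7 days = 42 h
toaster oven: 1.19 kW × 42 h = 49.98 kWh
washing machine: Runtime = 2 h/week × 25 weeks = 50 h
washing machine: 0.64 kW × 50 h = 32 kWh
Total energy = 1226.075 kWh
Cost = 1226.075 × ₹7.2 = ₹8827.74

₹8827.74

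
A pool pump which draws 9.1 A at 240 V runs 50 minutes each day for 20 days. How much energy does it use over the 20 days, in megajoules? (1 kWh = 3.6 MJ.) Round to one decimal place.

131.0 MJ

Power = 9.1 A × 240 V = 2184 W = 2.184 kW
Runtime = 50 min × 20 = 1000 min = 16.666666… h
Energy = 2.184 kW × 16.666666… h = 36.4 kWh
= 36.4 × 3.6 MJ = 131.0 MJ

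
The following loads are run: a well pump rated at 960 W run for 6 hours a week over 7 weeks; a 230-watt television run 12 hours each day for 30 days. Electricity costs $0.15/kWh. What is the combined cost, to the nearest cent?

$18.47

well pump: Runtime = 6 h/week × 7 weeks = 42 h
well pump: 0.96 kW × 42 h = 40.32 kWh
television: Runtime = 12 h/day × 30 days = 360 h
television: 0.23 kW × 360 h = 82.8 kWh
Total energy = 123.12 kWh
Cost = 123.12 × $0.15 = $18.47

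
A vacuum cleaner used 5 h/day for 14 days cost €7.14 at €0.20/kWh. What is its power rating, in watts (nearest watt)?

Energy = €7.14 ÷ €0.20/kWh = 35.7 kWh
Runtime = 5 h/day × 14 days = 70 h
Power = 35.7 kWh ÷ 70 h = 0.51 kW = 510 W

510 W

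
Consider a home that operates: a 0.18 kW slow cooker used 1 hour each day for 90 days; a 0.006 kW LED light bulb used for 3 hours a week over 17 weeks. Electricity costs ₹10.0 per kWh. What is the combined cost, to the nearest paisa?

₹165.06

slow cooker: Runtime = 1 h/day × 90 days = 90 h
slow cooker: 0.18 kW × 90 h = 16.2 kWh
LED light bulb: Runtime = 3 h/week × 17 weeks = 51 h
LED light bulb: 0.006 kW × 51 h = 0.306 kWh
Total energy = 16.506 kWh
Cost = 16.506 × ₹10.0 = ₹165.06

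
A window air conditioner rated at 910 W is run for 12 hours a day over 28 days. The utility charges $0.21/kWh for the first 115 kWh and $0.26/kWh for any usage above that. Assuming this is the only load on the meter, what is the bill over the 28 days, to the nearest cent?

Runtime = 12 h/day × 28 days = 336 h
Energy = 0.91 kW × 336 h = 305.76 kWh
Tier 1 (0–115 kWh): 115 × $0.21 = $24.15
Above 115 kWh: 190.76 × $0.26 = $49.5976
Bill = $73.75

$73.75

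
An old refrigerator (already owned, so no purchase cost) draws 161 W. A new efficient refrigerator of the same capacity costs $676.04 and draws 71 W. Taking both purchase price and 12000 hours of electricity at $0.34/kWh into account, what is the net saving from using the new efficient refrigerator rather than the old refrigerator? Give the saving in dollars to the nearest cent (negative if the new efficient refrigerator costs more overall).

old refrigerator: $0.00 + (161/1000) kW × 12000 h × $0.34 = $0.00 + $656.88 = $656.88
new efficient refrigerator: $676.04 + (71/1000) kW × 12000 h × $0.34 = $676.04 + $289.68 = $965.72
Saving = $656.88 − $965.72 = −$308.84

-$308.84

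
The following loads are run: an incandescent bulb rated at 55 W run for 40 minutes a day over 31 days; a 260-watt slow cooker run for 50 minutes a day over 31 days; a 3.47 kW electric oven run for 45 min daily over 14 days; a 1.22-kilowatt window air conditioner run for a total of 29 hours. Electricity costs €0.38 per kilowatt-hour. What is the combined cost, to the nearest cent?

€30.27

incandescent bulb: Runtime = 40 min × 31 = 1240 min = 20.666666… h
incandescent bulb: 0.055 kW × 20.666666… h = 1.136666… kWh
slow cooker: Runtime = 50 min × 31 = 1550 min = 25.833333… h
slow cooker: 0.26 kW × 25.833333… h = 6.716666… kWh
electric oven: Runtime = 45 min × 14 = 630 min = 10.5 h
electric oven: 3.47 kW × 10.5 h = 36.435 kWh
window air conditioner: 1.22 kW × 29 h = 35.38 kWh
Total energy = 79.668333… kWh
Cost = 79.668333… × €0.38 = €30.27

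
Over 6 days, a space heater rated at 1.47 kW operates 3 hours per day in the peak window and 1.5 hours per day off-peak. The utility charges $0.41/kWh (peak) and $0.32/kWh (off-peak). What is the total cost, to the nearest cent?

Peak energy = 1.47 kW × 3 h × 6 = 26.46 kWh
Off-peak energy = 1.47 kW × 1.5 h × 6 = 13.23 kWh
Cost = 26.46 × $0.41 + 13.23 × $0.32 = $10.8486 + $4.2336 = $15.08

$15.08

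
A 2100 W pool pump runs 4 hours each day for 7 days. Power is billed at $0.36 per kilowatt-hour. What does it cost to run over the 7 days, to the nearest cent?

Runtime = 4 h/day × 7 days = 28 h
Energy = 2.1 kW × 28 h = 58.8 kWh
Cost = 58.8 kWh × $0.36/kWh = $21.17

$21.17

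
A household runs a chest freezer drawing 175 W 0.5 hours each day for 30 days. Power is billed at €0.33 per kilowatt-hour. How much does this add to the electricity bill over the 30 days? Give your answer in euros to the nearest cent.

€0.87

Runtime = 0.5 h/day × 30 days = 15 h
Energy = 0.175 kW × 15 h = 2.625 kWh
Cost = 2.625 kWh × €0.33/kWh = €0.87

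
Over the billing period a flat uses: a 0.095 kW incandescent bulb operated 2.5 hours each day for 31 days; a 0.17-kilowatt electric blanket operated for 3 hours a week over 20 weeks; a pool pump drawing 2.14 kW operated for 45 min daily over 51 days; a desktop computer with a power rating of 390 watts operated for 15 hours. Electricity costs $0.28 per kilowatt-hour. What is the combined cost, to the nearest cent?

incandescent bulb: Runtime = 2.5 h/day × 31 days = 77.5 h
incandescent bulb: 0.095 kW × 77.5 h = 7.3625 kWh
electric blanket: Runtime = 3 h/week × 20 weeks = 60 h
electric blanket: 0.17 kW × 60 h = 10.2 kWh
pool pump: Runtime = 45 min × 51 = 2295 min = 38.25 h
pool pump: 2.14 kW × 38.25 h = 81.855 kWh
desktop computer: 0.39 kW × 15 h = 5.85 kWh
Total energy = 105.2675 kWh
Cost = 105.2675 × $0.28 = $29.47

$29.47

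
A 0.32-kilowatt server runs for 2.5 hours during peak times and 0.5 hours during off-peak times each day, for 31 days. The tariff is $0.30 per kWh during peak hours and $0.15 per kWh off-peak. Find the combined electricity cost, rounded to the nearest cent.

$8.18

Peak energy = 0.32 kW × 2.5 h × 31 = 24.8 kWh
Off-peak energy = 0.32 kW × 0.5 h × 31 = 4.96 kWh
Cost = 24.8 × $0.30 + 4.96 × $0.15 = $7.44 + $0.744 = $8.18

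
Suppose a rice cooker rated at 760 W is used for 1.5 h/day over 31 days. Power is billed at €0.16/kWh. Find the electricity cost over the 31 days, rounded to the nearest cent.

€5.65

Runtime = 1.5 h/day × 31 days = 46.5 h
Energy = 0.76 kW × 46.5 h = 35.34 kWh
Cost = 35.34 kWh × €0.16/kWh = €5.65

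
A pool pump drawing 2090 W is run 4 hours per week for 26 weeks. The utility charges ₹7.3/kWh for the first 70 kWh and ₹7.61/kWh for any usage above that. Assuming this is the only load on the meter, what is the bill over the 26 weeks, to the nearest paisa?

Runtime = 4 h/week × 26 weeks = 104 h
Energy = 2.09 kW × 104 h = 217.36 kWh
Tier 1 (0–70 kWh): 70 × ₹7.3 = ₹511
Above 70 kWh: 147.36 × ₹7.61 = ₹1121.4096
Bill = ₹1632.41

₹1632.41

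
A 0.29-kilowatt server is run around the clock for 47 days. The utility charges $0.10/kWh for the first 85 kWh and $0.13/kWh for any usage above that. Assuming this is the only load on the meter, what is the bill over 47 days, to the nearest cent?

Runtime = 24 h × 47 = 1128 h
Energy = 0.29 kW × 1128 h = 327.12 kWh
Tier 1 (0–85 kWh): 85 × $0.10 = $8.5
Above 85 kWh: 242.12 × $0.13 = $31.4756
Bill = $39.98

$39.98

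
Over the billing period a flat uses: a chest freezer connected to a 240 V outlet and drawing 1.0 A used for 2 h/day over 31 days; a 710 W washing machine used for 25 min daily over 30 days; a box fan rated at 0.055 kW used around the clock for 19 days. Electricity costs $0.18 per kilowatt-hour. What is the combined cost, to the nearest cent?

chest freezer: Power = 1.0 A × 240 V = 240 W = 0.24 kW
chest freezer: Runtime = 2 h/day × 31 days = 62 h
chest freezer: 0.24 kW × 62 h = 14.88 kWh
washing machine: Runtime = 25 min × 30 = 750 min = 12.5 h
washing machine: 0.71 kW × 12.5 h = 8.875 kWh
box fan: Runtime = 24 h × 19 = 456 h
box fan: 0.055 kW × 456 h = 25.08 kWh
Total energy = 48.835 kWh
Cost = 48.835 × $0.18 = $8.79

$8.79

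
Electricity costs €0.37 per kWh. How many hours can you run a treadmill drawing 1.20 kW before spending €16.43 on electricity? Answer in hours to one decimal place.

37.0 h

Energy available = €16.43 ÷ €0.37/kWh = 44.4054 kWh
Hours = 44.4054 kWh ÷ 1.2 kW = 37.0 h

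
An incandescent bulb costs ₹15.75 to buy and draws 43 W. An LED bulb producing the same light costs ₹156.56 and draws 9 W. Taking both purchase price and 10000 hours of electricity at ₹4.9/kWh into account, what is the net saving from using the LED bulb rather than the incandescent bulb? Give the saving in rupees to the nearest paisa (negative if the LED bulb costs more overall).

₹1525.19

incandescent bulb: ₹15.75 + (43/1000) kW × 10000 h × ₹4.9 = ₹15.75 + ₹2107 = ₹2122.75
LED bulb: ₹156.56 + (9/1000) kW × 10000 h × ₹4.9 = ₹156.56 + ₹441 = ₹597.56
Saving = ₹2122.75 − ₹597.56 = ₹1525.19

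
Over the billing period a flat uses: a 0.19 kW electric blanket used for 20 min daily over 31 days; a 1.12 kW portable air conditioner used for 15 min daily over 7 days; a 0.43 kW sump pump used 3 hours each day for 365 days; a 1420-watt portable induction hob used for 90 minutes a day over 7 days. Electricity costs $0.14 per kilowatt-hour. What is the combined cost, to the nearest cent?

electric blanket: Runtime = 20 min × 31 = 620 min = 10.333333… h
electric blanket: 0.19 kW × 10.333333… h = 1.963333… kWh
portable air conditioner: Runtime = 15 min × 7 = 105 min = 1.75 h
portable air conditioner: 1.12 kW × 1.75 h = 1.96 kWh
sump pump: Runtime = 3 h/day × 365 days = 1095 h
sump pump: 0.43 kW × 1095 h = 470.85 kWh
portable induction hob: Runtime = 90 min × 7 = 630 min = 10.5 h
portable induction hob: 1.42 kW × 10.5 h = 14.91 kWh
Total energy = 489.683333… kWh
Cost = 489.683333… × $0.14 = $68.56

$68.56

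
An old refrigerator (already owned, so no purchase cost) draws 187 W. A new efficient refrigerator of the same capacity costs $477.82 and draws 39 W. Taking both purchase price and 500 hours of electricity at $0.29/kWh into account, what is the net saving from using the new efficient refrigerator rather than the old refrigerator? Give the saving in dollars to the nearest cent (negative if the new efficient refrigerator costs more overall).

-$456.36

old refrigerator: $0.00 + (187/1000) kW × 500 h × $0.29 = $0.00 + $27.115 = $27.115
new efficient refrigerator: $477.82 + (39/1000) kW × 500 h × $0.29 = $477.82 + $5.655 = $483.475
Saving = $27.115 − $483.475 = −$456.36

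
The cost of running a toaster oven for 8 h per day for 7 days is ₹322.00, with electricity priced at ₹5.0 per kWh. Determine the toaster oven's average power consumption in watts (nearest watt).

1150 W

Energy = ₹322.00 ÷ ₹5.0/kWh = 64.4 kWh
Runtime = 8 h/day × 7 days = 56 h
Power = 64.4 kWh ÷ 56 h = 1.15 kW = 1150 W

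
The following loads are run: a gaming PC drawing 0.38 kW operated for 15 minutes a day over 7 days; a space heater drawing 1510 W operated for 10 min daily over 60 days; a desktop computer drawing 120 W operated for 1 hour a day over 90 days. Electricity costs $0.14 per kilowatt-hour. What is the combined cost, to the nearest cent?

gaming PC: Runtime = 15 min × 7 = 105 min = 1.75 h
gaming PC: 0.38 kW × 1.75 h = 0.665 kWh
space heater: Runtime = 10 min × 60 = 600 min = 10 h
space heater: 1.51 kW × 10 h = 15.1 kWh
desktop computer: Runtime = 1 h/day × 90 days = 90 h
desktop computer: 0.12 kW × 90 h = 10.8 kWh
Total energy = 26.565 kWh
Cost = 26.565 × $0.14 = $3.72

$3.72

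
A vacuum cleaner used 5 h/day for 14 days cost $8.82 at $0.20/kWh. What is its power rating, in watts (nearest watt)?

630 W

Energy = $8.82 ÷ $0.20/kWh = 44.1 kWh
Runtime = 5 h/day × 14 days = 70 h
Power = 44.1 kWh ÷ 70 h = 0.63 kW = 630 W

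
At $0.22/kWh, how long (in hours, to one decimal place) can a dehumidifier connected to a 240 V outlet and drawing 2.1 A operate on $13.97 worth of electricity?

126.0 h

Power = 2.1 A × 240 V = 504 W = 0.504 kW
Energy available = $13.97 ÷ $0.22/kWh = 63.5 kWh
Hours = 63.5 kWh ÷ 0.504 kW = 126.0 h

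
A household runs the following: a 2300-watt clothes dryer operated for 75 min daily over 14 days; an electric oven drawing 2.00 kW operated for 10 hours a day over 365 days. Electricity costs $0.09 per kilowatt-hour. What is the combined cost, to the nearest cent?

clothes dryer: Runtime = 75 min × 14 = 1050 min = 17.5 h
clothes dryer: 2.3 kW × 17.5 h = 40.25 kWh
electric oven: Runtime = 10 h/day × 365 days = 3650 h
electric oven: 2 kW × 3650 h = 7300 kWh
Total energy = 7340.25 kWh
Cost = 7340.25 × $0.09 = $660.62

$660.62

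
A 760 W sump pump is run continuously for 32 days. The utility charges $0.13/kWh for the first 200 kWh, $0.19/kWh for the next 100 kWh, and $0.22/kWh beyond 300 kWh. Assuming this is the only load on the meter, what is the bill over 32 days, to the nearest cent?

$107.41

Runtime = 24 h × 32 = 768 h
Energy = 0.76 kW × 768 h = 583.68 kWh
Tier 1 (0–200 kWh): 200 × $0.13 = $26
Tier 2 (200–300 kWh): 100 × $0.19 = $19
Above 300 kWh: 283.68 × $0.22 = $62.4096
Bill = $107.41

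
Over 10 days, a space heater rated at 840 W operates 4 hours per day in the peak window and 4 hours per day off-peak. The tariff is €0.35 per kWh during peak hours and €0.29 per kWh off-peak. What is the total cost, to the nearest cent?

Peak energy = 0.84 kW × 4 h × 10 = 33.6 kWh
Off-peak energy = 0.84 kW × 4 h × 10 = 33.6 kWh
Cost = 33.6 × €0.35 + 33.6 × €0.29 = €11.76 + €9.744 = €21.50

€21.50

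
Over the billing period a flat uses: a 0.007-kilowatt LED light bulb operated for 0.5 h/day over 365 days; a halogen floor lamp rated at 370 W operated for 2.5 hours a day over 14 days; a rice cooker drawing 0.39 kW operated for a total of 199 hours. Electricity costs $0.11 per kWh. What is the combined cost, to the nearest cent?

LED light bulb: Runtime = 0.5 h/day × 365 days = 182.5 h
LED light bulb: 0.007 kW × 182.5 h = 1.2775 kWh
halogen floor lamp: Runtime = 2.5 h/day × 14 days = 35 h
halogen floor lamp: 0.37 kW × 35 h = 12.95 kWh
rice cooker: 0.39 kW × 199 h = 77.61 kWh
Total energy = 91.8375 kWh
Cost = 91.8375 × $0.11 = $10.10

$10.10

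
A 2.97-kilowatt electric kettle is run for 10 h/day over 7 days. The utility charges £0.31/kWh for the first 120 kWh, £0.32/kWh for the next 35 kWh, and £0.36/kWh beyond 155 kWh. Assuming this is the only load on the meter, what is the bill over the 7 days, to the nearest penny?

£67.44

Runtime = 10 h/day × 7 days = 70 h
Energy = 2.97 kW × 70 h = 207.9 kWh
Tier 1 (0–120 kWh): 120 × £0.31 = £37.2
Tier 2 (120–155 kWh): 35 × £0.32 = £11.2
Above 155 kWh: 52.9 × £0.36 = £19.044
Bill = £67.44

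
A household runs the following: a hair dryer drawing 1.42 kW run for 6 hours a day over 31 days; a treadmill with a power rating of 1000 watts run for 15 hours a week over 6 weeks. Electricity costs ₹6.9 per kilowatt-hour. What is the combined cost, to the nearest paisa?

hair dryer: Runtime = 6 h/day × 31 days = 186 h
hair dryer: 1.42 kW × 186 h = 264.12 kWh
treadmill: Runtime = 15 h/week × 6 weeks = 90 h
treadmill: 1 kW × 90 h = 90 kWh
Total energy = 354.12 kWh
Cost = 354.12 × ₹6.9 = ₹2443.43

₹2443.43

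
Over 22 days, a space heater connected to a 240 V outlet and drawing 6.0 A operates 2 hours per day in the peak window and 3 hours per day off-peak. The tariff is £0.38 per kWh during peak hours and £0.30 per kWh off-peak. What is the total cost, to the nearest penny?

£52.59

Power = 6.0 A × 240 V = 1440 W = 1.44 kW
Peak energy = 1.44 kW × 2 h × 22 = 63.36 kWh
Off-peak energy = 1.44 kW × 3 h × 22 = 95.04 kWh
Cost = 63.36 × £0.38 + 95.04 × £0.30 = £24.0768 + £28.512 = £52.59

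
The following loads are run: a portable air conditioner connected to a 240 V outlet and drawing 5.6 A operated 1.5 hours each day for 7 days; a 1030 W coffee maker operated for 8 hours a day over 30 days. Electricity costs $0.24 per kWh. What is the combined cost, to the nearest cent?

$62.71

portable air conditioner: Power = 5.6 A × 240 V = 1344 W = 1.344 kW
portable air conditioner: Runtime = 1.5 h/day × 7 days = 10.5 h
portable air conditioner: 1.344 kW × 10.5 h = 14.112 kWh
coffee maker: Runtime = 8 h/day × 30 days = 240 h
coffee maker: 1.03 kW × 240 h = 247.2 kWh
Total energy = 261.312 kWh
Cost = 261.312 × $0.24 = $62.71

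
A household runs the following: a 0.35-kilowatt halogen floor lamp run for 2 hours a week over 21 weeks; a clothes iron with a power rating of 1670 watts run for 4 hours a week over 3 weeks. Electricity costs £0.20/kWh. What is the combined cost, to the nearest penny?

£6.95

halogen floor lamp: Runtime = 2 h/week × 21 weeks = 42 h
halogen floor lamp: 0.35 kW × 42 h = 14.7 kWh
clothes iron: Runtime = 4 h/week × 3 weeks = 12 h
clothes iron: 1.67 kW × 12 h = 20.04 kWh
Total energy = 34.74 kWh
Cost = 34.74 × £0.20 = £6.95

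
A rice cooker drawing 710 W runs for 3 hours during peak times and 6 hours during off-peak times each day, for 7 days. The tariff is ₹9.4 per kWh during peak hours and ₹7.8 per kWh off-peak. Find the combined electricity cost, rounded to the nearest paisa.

₹372.75

Peak energy = 0.71 kW × 3 h × 7 = 14.91 kWh
Off-peak energy = 0.71 kW × 6 h × 7 = 29.82 kWh
Cost = 14.91 × ₹9.4 + 29.82 × ₹7.8 = ₹140.154 + ₹232.596 = ₹372.75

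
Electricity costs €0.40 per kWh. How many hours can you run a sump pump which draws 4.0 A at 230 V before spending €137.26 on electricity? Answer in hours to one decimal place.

373.0 h

Power = 4.0 A × 230 V = 920 W = 0.92 kW
Energy available = €137.26 ÷ €0.40/kWh = 343.15 kWh
Hours = 343.15 kWh ÷ 0.92 kW = 373.0 h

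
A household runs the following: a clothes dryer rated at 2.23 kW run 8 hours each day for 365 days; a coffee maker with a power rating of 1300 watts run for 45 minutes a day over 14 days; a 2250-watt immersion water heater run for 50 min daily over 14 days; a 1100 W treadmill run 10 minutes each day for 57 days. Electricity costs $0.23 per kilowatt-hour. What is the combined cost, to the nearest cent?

clothes dryer: Runtime = 8 h/day × 365 days = 2920 h
clothes dryer: 2.23 kW × 2920 h = 6511.6 kWh
coffee maker: Runtime = 45 min × 14 = 630 min = 10.5 h
coffee maker: 1.3 kW × 10.5 h = 13.65 kWh
immersion water heater: Runtime = 50 min × 14 = 700 min = 11.666666… h
immersion water heater: 2.25 kW × 11.666666… h = 26.25 kWh
treadmill: Runtime = 10 min × 57 = 570 min = 9.5 h
treadmill: 1.1 kW × 9.5 h = 10.45 kWh
Total energy = 6561.95 kWh
Cost = 6561.95 × $0.23 = $1509.25

$1509.25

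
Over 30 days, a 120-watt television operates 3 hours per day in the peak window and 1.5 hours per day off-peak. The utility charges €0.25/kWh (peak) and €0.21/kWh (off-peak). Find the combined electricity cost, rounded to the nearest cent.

€3.83

Peak energy = 0.12 kW × 3 h × 30 = 10.8 kWh
Off-peak energy = 0.12 kW × 1.5 h × 30 = 5.4 kWh
Cost = 10.8 × €0.25 + 5.4 × €0.21 = €2.7 + €1.134 = €3.83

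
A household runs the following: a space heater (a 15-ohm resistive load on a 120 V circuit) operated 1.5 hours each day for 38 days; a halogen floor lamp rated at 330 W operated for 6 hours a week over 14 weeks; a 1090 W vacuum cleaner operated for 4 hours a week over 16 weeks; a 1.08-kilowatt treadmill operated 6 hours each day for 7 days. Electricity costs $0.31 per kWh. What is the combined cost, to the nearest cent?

space heater: Power = V²/R = 120²/15 = 960 W = 0.96 kW
space heater: Runtime = 1.5 h/day × 38 days = 57 h
space heater: 0.96 kW × 57 h = 54.72 kWh
halogen floor lamp: Runtime = 6 h/week × 14 weeks = 84 h
halogen floor lamp: 0.33 kW × 84 h = 27.72 kWh
vacuum cleaner: Runtime = 4 h/week × 16 weeks = 64 h
vacuum cleaner: 1.09 kW × 64 h = 69.76 kWh
treadmill: Runtime = 6 h/day × 7 days = 42 h
treadmill: 1.08 kW × 42 h = 45.36 kWh
Total energy = 197.56 kWh
Cost = 197.56 × $0.31 = $61.24

$61.24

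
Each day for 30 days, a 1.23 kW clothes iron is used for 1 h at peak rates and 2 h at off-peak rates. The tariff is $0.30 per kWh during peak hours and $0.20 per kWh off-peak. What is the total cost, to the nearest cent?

Peak energy = 1.23 kW × 1 h × 30 = 36.9 kWh
Off-peak energy = 1.23 kW × 2 h × 30 = 73.8 kWh
Cost = 36.9 × $0.30 + 73.8 × $0.20 = $11.07 + $14.76 = $25.83

$25.83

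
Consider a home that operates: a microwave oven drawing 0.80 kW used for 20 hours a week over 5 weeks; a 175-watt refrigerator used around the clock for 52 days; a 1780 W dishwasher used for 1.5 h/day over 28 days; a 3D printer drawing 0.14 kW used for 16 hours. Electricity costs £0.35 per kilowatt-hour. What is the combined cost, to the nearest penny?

microwave oven: Runtime = 20 h/week × 5 weeks = 100 h
microwave oven: 0.8 kW × 100 h = 80 kWh
refrigerator: Runtime = 24 h × 52 = 1248 h
refrigerator: 0.175 kW × 1248 h = 218.4 kWh
dishwasher: Runtime = 1.5 h/day × 28 days = 42 h
dishwasher: 1.78 kW × 42 h = 74.76 kWh
3D printer: 0.14 kW × 16 h = 2.24 kWh
Total energy = 375.4 kWh
Cost = 375.4 × £0.35 = £131.39

£131.39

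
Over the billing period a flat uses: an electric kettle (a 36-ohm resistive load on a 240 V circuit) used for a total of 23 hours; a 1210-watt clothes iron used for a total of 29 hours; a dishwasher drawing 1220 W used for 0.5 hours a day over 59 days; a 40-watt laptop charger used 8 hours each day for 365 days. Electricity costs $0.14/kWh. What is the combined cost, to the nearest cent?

electric kettle: Power = V²/R = 240²/36 = 1600 W = 1.6 kW
electric kettle: 1.6 kW × 23 h = 36.8 kWh
clothes iron: 1.21 kW × 29 h = 35.09 kWh
dishwasher: Runtime = 0.5 h/day × 59 days = 29.5 h
dishwasher: 1.22 kW × 29.5 h = 35.99 kWh
laptop charger: Runtime = 8 h/day × 365 days = 2920 h
laptop charger: 0.04 kW × 2920 h = 116.8 kWh
Total energy = 224.68 kWh
Cost = 224.68 × $0.14 = $31.46

$31.46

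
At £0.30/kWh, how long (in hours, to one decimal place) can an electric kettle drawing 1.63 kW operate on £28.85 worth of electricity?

Energy available = £28.85 ÷ £0.30/kWh = 96.1667 kWh
Hours = 96.1667 kWh ÷ 1.63 kW = 59.0 h

59.0 h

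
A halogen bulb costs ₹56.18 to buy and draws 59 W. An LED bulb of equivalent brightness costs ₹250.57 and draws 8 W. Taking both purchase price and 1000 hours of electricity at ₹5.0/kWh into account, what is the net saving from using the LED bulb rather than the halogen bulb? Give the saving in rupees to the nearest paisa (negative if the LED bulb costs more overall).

halogen bulb: ₹56.18 + (59/1000) kW × 1000 h × ₹5.0 = ₹56.18 + ₹295 = ₹351.18
LED bulb: ₹250.57 + (8/1000) kW × 1000 h × ₹5.0 = ₹250.57 + ₹40 = ₹290.57
Saving = ₹351.18 − ₹290.57 = ₹60.61

₹60.61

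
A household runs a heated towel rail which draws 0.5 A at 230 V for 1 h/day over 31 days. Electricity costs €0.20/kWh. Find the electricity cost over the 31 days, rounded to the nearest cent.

Power = 0.5 A × 230 V = 115 W = 0.115 kW
Runtime = 1 h/day × 31 days = 31 h
Energy = 0.115 kW × 31 h = 3.565 kWh
Cost = 3.565 kWh × €0.20/kWh = €0.71

€0.71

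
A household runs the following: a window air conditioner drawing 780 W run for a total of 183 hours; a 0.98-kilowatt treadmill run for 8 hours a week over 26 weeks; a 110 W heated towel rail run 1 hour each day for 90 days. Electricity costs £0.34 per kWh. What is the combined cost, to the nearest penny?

window air conditioner: 0.78 kW × 183 h = 142.74 kWh
treadmill: Runtime = 8 h/week × 26 weeks = 208 h
treadmill: 0.98 kW × 208 h = 203.84 kWh
heated towel rail: Runtime = 1 h/day × 90 days = 90 h
heated towel rail: 0.11 kW × 90 h = 9.9 kWh
Total energy = 356.48 kWh
Cost = 356.48 × £0.34 = £121.20

£121.20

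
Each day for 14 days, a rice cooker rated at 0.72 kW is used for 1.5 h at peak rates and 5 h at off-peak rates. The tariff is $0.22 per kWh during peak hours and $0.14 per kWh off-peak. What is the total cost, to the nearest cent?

Peak energy = 0.72 kW × 1.5 h × 14 = 15.12 kWh
Off-peak energy = 0.72 kW × 5 h × 14 = 50.4 kWh
Cost = 15.12 × $0.22 + 50.4 × $0.14 = $3.3264 + $7.056 = $10.38

$10.38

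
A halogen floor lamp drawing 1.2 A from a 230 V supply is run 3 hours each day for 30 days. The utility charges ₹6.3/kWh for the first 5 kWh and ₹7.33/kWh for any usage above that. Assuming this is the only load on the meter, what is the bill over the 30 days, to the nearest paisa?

Power = 1.2 A × 230 V = 276 W = 0.276 kW
Runtime = 3 h/day × 30 days = 90 h
Energy = 0.276 kW × 90 h = 24.84 kWh
Tier 1 (0–5 kWh): 5 × ₹6.3 = ₹31.5
Above 5 kWh: 19.84 × ₹7.33 = ₹145.4272
Bill = ₹176.93

₹176.93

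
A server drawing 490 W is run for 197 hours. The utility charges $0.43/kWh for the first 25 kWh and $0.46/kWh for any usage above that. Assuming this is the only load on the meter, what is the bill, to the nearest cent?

$43.65

Energy = 0.49 kW × 197 h = 96.53 kWh
Tier 1 (0–25 kWh): 25 × $0.43 = $10.75
Above 25 kWh: 71.53 × $0.46 = $32.9038
Bill = $43.65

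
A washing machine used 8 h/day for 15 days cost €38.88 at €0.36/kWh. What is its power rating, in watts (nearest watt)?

Energy = €38.88 ÷ €0.36/kWh = 108 kWh
Runtime = 8 h/day × 15 days = 120 h
Power = 108 kWh ÷ 120 h = 0.9 kW = 900 W

900 W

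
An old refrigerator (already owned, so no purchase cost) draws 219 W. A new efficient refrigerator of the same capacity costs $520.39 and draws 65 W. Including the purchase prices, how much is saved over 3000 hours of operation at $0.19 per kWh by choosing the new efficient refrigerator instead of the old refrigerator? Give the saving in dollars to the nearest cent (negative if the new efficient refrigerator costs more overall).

-$432.61

old refrigerator: $0.00 + (219/1000) kW × 3000 h × $0.19 = $0.00 + $124.83 = $124.83
new efficient refrigerator: $520.39 + (65/1000) kW × 3000 h × $0.19 = $520.39 + $37.05 = $557.44
Saving = $124.83 − $557.44 = −$432.61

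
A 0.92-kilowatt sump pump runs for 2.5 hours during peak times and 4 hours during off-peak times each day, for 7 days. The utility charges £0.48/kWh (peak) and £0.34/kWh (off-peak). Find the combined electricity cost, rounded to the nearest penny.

Peak energy = 0.92 kW × 2.5 h × 7 = 16.1 kWh
Off-peak energy = 0.92 kW × 4 h × 7 = 25.76 kWh
Cost = 16.1 × £0.48 + 25.76 × £0.34 = £7.728 + £8.7584 = £16.49

£16.49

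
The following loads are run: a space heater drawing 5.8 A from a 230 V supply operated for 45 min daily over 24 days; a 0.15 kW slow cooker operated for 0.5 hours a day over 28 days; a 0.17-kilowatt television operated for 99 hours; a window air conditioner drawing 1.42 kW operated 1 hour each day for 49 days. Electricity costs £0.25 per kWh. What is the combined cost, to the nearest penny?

space heater: Power = 5.8 A × 230 V = 1334 W = 1.334 kW
space heater: Runtime = 45 min × 24 = 1080 min = 18 h
space heater: 1.334 kW × 18 h = 24.012 kWh
slow cooker: Runtime = 0.5 h/day × 28 days = 14 h
slow cooker: 0.15 kW × 14 h = 2.1 kWh
television: 0.17 kW × 99 h = 16.83 kWh
window air conditioner: Runtime = 1 h/day × 49 days = 49 h
window air conditioner: 1.42 kW × 49 h = 69.58 kWh
Total energy = 112.522 kWh
Cost = 112.522 × £0.25 = £28.13

£28.13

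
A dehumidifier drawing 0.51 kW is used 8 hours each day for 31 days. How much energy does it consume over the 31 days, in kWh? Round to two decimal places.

126.48 kWh

Runtime = 8 h/day × 31 days = 248 h
Energy = 0.51 kW × 248 h = 126.48 kWh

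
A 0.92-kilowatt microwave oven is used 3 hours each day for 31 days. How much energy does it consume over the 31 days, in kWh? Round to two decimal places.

85.56 kWh

Runtime = 3 h/day × 31 days = 93 h
Energy = 0.92 kW × 93 h = 85.56 kWh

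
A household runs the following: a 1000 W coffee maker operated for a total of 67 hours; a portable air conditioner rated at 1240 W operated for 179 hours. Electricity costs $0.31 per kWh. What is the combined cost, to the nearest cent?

$89.58

coffee maker: 1 kW × 67 h = 67 kWh
portable air conditioner: 1.24 kW × 179 h = 221.96 kWh
Total energy = 288.96 kWh
Cost = 288.96 × $0.31 = $89.58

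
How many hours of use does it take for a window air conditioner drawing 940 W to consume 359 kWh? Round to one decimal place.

Hours = 359 kWh ÷ 0.94 kW = 381.9 h

381.9 h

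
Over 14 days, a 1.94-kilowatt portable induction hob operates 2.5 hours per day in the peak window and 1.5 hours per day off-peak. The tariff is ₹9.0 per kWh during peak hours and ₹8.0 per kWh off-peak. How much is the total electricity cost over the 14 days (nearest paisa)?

Peak energy = 1.94 kW × 2.5 h × 14 = 67.9 kWh
Off-peak energy = 1.94 kW × 1.5 h × 14 = 40.74 kWh
Cost = 67.9 × ₹9.0 + 40.74 × ₹8.0 = ₹611.1 + ₹325.92 = ₹937.02

₹937.02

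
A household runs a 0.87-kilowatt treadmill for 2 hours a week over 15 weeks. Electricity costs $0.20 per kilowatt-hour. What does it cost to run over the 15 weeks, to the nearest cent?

Runtime = 2 h/week × 15 weeks = 30 h
Energy = 0.87 kW × 30 h = 26.1 kWh
Cost = 26.1 kWh × $0.20/kWh = $5.22

$5.22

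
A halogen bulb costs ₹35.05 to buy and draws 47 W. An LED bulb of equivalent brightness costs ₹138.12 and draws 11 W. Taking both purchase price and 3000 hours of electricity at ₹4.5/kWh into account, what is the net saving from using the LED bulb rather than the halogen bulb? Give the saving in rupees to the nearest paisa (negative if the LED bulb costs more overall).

halogen bulb: ₹35.05 + (47/1000) kW × 3000 h × ₹4.5 = ₹35.05 + ₹634.5 = ₹669.55
LED bulb: ₹138.12 + (11/1000) kW × 3000 h × ₹4.5 = ₹138.12 + ₹148.5 = ₹286.62
Saving = ₹669.55 − ₹286.62 = ₹382.93

₹382.93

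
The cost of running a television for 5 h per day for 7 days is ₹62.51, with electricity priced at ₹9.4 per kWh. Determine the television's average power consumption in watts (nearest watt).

190 W

Energy = ₹62.51 ÷ ₹9.4/kWh = 6.65 kWh
Runtime = 5 h/day × 7 days = 35 h
Power = 6.65 kWh ÷ 35 h = 0.19 kW = 190 W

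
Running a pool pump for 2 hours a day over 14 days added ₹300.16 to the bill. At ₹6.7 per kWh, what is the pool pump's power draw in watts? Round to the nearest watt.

1600 W

Energy = ₹300.16 ÷ ₹6.7/kWh = 44.8 kWh
Runtime = 2 h/day × 14 days = 28 h
Power = 44.8 kWh ÷ 28 h = 1.6 kW = 1600 W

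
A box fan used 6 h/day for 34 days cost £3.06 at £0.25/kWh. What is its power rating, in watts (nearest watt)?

60 W

Energy = £3.06 ÷ £0.25/kWh = 12.24 kWh
Runtime = 6 h/day × 34 days = 204 h
Power = 12.24 kWh ÷ 204 h = 0.06 kW = 60 W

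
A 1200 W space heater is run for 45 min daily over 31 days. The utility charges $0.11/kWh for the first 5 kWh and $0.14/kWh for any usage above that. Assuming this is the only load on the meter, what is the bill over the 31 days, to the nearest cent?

Runtime = 45 min × 31 = 1395 min = 23.25 h
Energy = 1.2 kW × 23.25 h = 27.9 kWh
Tier 1 (0–5 kWh): 5 × $0.11 = $0.55
Above 5 kWh: 22.9 × $0.14 = $3.206
Bill = $3.76

$3.76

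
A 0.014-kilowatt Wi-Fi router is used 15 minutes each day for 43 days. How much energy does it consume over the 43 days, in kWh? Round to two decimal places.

Runtime = 15 min × 43 = 645 min = 10.75 h
Energy = 0.014 kW × 10.75 h = 0.1505 kWh ≈ 0.15 kWh

0.15 kWh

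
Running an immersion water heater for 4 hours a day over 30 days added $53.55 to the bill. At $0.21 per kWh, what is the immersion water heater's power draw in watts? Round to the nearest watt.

2125 W

Energy = $53.55 ÷ $0.21/kWh = 255 kWh
Runtime = 4 h/day × 30 days = 120 h
Power = 255 kWh ÷ 120 h = 2.125 kW = 2125 W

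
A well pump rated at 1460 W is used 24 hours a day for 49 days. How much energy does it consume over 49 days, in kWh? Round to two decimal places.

1716.96 kWh

Runtime = 24 h × 49 = 1176 h
Energy = 1.46 kW × 1176 h = 1716.96 kWh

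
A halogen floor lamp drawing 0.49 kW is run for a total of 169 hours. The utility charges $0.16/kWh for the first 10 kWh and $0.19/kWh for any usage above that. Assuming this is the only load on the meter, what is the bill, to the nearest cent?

Energy = 0.49 kW × 169 h = 82.81 kWh
Tier 1 (0–10 kWh): 10 × $0.16 = $1.6
Above 10 kWh: 72.81 × $0.19 = $13.8339
Bill = $15.43

$15.43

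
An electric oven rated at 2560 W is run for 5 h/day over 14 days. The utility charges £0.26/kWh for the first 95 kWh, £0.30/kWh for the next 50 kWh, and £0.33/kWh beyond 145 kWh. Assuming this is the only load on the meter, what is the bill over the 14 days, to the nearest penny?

£50.99

Runtime = 5 h/day × 14 days = 70 h
Energy = 2.56 kW × 70 h = 179.2 kWh
Tier 1 (0–95 kWh): 95 × £0.26 = £24.7
Tier 2 (95–145 kWh): 50 × £0.30 = £15
Above 145 kWh: 34.2 × £0.33 = £11.286
Bill = £50.99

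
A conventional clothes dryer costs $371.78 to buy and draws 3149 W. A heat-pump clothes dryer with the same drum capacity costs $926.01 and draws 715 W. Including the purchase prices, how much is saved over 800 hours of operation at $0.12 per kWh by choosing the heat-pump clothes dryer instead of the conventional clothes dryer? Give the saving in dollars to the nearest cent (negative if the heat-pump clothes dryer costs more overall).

-$320.57

conventional clothes dryer: $371.78 + (3149/1000) kW × 800 h × $0.12 = $371.78 + $302.304 = $674.084
heat-pump clothes dryer: $926.01 + (715/1000) kW × 800 h × $0.12 = $926.01 + $68.64 = $994.65
Saving = $674.084 − $994.65 = −$320.566 → -$320.57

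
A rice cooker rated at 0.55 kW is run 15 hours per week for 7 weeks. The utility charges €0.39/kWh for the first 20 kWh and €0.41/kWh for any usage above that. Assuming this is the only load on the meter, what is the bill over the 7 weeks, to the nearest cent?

Runtime = 15 h/week × 7 weeks = 105 h
Energy = 0.55 kW × 105 h = 57.75 kWh
Tier 1 (0–20 kWh): 20 × €0.39 = €7.8
Above 20 kWh: 37.75 × €0.41 = €15.4775
Bill = €23.28

€23.28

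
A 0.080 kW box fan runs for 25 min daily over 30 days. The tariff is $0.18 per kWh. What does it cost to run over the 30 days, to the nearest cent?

$0.18

Runtime = 25 min × 30 = 750 min = 12.5 h
Energy = 0.08 kW × 12.5 h = 1 kWh
Cost = 1 kWh × $0.18/kWh = $0.18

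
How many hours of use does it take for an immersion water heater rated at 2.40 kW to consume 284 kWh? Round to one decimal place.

118.3 h

Hours = 284 kWh ÷ 2.4 kW = 118.3 h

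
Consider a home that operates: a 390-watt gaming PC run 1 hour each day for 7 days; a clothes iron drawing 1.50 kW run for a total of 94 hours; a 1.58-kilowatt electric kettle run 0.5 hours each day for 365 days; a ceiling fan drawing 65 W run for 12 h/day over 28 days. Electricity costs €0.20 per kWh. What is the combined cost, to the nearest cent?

gaming PC: Runtime = 1 h/day × 7 days = 7 h
gaming PC: 0.39 kW × 7 h = 2.73 kWh
clothes iron: 1.5 kW × 94 h = 141 kWh
electric kettle: Runtime = 0.5 h/day × 365 days = 182.5 h
electric kettle: 1.58 kW × 182.5 h = 288.35 kWh
ceiling fan: Runtime = 12 h/day × 28 days = 336 h
ceiling fan: 0.065 kW × 336 h = 21.84 kWh
Total energy = 453.92 kWh
Cost = 453.92 × €0.20 = €90.78

€90.78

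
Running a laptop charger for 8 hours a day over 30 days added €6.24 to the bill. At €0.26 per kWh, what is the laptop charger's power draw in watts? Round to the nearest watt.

Energy = €6.24 ÷ €0.26/kWh = 24 kWh
Runtime = 8 h/day × 30 days = 240 h
Power = 24 kWh ÷ 240 h = 0.1 kW = 100 W

100 W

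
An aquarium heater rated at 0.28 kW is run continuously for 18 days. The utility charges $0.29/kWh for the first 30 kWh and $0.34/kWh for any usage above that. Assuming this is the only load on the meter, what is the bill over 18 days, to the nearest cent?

$39.63

Runtime = 24 h × 18 = 432 h
Energy = 0.28 kW × 432 h = 120.96 kWh
Tier 1 (0–30 kWh): 30 × $0.29 = $8.7
Above 30 kWh: 90.96 × $0.34 = $30.9264
Bill = $39.63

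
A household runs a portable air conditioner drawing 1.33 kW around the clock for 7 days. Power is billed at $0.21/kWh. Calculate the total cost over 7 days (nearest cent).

Runtime = 24 h × 7 = 168 h
Energy = 1.33 kW × 168 h = 223.44 kWh
Cost = 223.44 kWh × $0.21/kWh = $46.92

$46.92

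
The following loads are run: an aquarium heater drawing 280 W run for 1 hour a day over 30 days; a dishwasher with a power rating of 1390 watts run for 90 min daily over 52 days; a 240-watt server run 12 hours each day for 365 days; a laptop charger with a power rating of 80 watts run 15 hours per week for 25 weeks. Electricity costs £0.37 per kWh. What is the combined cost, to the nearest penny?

aquarium heater: Runtime = 1 h/day × 30 days = 30 h
aquarium heater: 0.28 kW × 30 h = 8.4 kWh
dishwasher: Runtime = 90 min × 52 = 4680 min = 78 h
dishwasher: 1.39 kW × 78 h = 108.42 kWh
server: Runtime = 12 h/day × 365 days = 4380 h
server: 0.24 kW × 4380 h = 1051.2 kWh
laptop charger: Runtime = 15 h/week × 25 weeks = 375 h
laptop charger: 0.08 kW × 375 h = 30 kWh
Total energy = 1198.02 kWh
Cost = 1198.02 × £0.37 = £443.27

£443.27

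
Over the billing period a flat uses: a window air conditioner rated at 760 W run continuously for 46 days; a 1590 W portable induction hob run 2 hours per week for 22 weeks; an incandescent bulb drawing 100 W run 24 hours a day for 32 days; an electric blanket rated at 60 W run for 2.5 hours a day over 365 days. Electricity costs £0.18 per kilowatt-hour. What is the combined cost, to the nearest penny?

window air conditioner: Runtime = 24 h × 46 = 1104 h
window air conditioner: 0.76 kW × 1104 h = 839.04 kWh
portable induction hob: Runtime = 2 h/week × 22 weeks = 44 h
portable induction hob: 1.59 kW × 44 h = 69.96 kWh
incandescent bulb: Runtime = 24 h × 32 = 768 h
incandescent bulb: 0.1 kW × 768 h = 76.8 kWh
electric blanket: Runtime = 2.5 h/day × 365 days = 912.5 h
electric blanket: 0.06 kW × 912.5 h = 54.75 kWh
Total energy = 1040.55 kWh
Cost = 1040.55 × £0.18 = £187.30

£187.30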